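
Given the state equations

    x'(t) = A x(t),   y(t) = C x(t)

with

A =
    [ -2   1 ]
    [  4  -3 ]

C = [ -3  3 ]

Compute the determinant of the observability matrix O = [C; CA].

-18

CA = [[18, -12]]
Observability matrix O = [C; CA] = [[-3, 3], [18, -12]]
det(O) = (-3)·(-12) - 3·18 = 36 - 54 = -18
Since det(O) ≠ 0, rank(O) = 2 and the system is completely observable.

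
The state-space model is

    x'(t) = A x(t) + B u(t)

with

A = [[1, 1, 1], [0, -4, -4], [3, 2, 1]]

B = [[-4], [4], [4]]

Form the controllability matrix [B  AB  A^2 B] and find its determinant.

AB = [[4], [-32], [0]]
A^2B = [[-28], [128], [-52]]
Controllability matrix C = [B  AB  A^2B] = [[-4, 4, -28], [4, -32, 128], [4, 0, -52]]
Expanding along the first row, det(C) = (-4)·((-32)·(-52) - 128·0) - 4·(4·(-52) - 128·4) + (-28)·(4·0 - (-32)·4) = (-4)·1664 - 4·(-720) + (-28)·128 = -7360
Since det(C) ≠ 0, rank(C) = 3 and the system is completely controllable.

-7360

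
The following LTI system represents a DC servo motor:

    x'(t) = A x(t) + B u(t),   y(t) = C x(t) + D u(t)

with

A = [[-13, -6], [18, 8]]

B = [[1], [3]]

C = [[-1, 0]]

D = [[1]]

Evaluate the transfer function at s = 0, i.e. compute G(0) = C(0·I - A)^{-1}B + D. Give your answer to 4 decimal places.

7.5000

G(0) = C(-A)^{-1}B + D = -C A^{-1} B + D.
det A = 4, so A^{-1} = (1/4)·adj(A) = [[2, 3/2], [-9/2, -13/4]]
A^{-1} B = [13/2, -57/4]^T
C A^{-1} B = -13/2
G(0) = D - C A^{-1} B = 1 - (-13/2) = 15/2 ≈ 7.5000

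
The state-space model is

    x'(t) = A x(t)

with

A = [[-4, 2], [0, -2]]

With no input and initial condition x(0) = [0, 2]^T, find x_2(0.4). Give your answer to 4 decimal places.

0.8987

det(sI - A) = s^2 - (tr A)s + det A, with tr A = (-4) + (-2) = -6 and det A = (-4)·(-2) - 2·0 = 8 - 0 = 8.
So p(s) = det(sI - A) = s^2 + 6s + 8.
Factor s^2 + 6s + 8: two numbers with sum -6 and product 8 are -2 and -4, so s^2 + 6s + 8 = (s + 2)(s + 4).
Hence p(s) = (s + 2) (s + 4), with roots -4, -2.
The eigenvalues -4, -2 are distinct and real, so A is diagonalisable and x(t) = e^{At} x(0) = V diag(e^{λ_i t}) V^{-1} x(0), where the columns of V are the eigenvectors.
λ = -4: A - (-4)I = [[0, 2], [0, 2]]. Row 1 gives 0·v1 + 2·v2 = 0, so take v_1 = [1, 0]^T.
λ = -2: A - (-2)I = [[-2, 2], [0, 0]]. Row 1 gives (-2)·v1 + 2·v2 = 0, so take v_2 = [1, 1]^T.
V = [v_1 v_2] = [[1, 1], [0, 1]] has det V = 1, so V^{-1} = adj(V)/det V = [[1, -1], [0, 1]].
Modal coordinates z(0) = V^{-1} x(0): 1·0 + (-1)·2 = -2; 0·0 + 1·2 = 2; so z(0) = [-2, 2]^T.
x_2(t) = Σ_i (v_i)_2 · z_i(0) · e^{λ_i t} (row 2 of V times the modal terms).
x_2(0.4) = 0·(-2)·e^{-4·0.4} + 1·2·e^{-2·0.4} = 0·0.201897 + 2·0.449329 = 0.8987.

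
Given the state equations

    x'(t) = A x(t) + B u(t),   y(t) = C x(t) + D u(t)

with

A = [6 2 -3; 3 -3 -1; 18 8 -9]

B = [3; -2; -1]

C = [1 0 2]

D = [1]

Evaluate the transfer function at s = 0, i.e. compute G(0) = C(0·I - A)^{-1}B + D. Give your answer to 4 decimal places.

116.3333

G(0) = C(-A)^{-1}B + D = -C A^{-1} B + D.
det A = -6, so A^{-1} = (1/-6)·adj(A) = [[-35/6, 1, 11/6], [-3/2, 0, 1/2], [-13, 2, 4]]
A^{-1} B = [-64/3, -5, -47]^T
C A^{-1} B = -346/3
G(0) = D - C A^{-1} B = 1 - (-346/3) = 349/3 ≈ 116.3333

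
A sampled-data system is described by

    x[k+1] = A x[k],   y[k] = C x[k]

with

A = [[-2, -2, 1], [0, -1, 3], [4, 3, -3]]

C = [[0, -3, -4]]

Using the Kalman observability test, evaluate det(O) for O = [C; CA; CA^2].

3716

CA = [[-16, -9, 3]]
CA^2 = [[44, 50, -52]]
Observability matrix O = [C; CA; CA^2] = [[0, -3, -4], [-16, -9, 3], [44, 50, -52]]
Expanding along the first row, det(O) = 0·((-9)·(-52) - 3·50) - (-3)·((-16)·(-52) - 3·44) + (-4)·((-16)·50 - (-9)·44) = 0·318 - (-3)·700 + (-4)·(-404) = 3716
Since det(O) ≠ 0, rank(O) = 3 and the system is completely observable.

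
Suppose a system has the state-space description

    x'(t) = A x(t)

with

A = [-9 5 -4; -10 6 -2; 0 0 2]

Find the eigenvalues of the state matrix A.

-4, 1, 2

det(sI - A) = s^3 - (tr A)s^2 + (M11 + M22 + M33)s - det A, where Mii is the 2×2 principal minor of A obtained by deleting row i and column i.
tr A = (-9) + 6 + 2 = -1; M11 = 6·2 - (-2)·0 = 12 - 0 = 12; M22 = (-9)·2 - (-4)·0 = -18 - 0 = -18; M33 = (-9)·6 - 5·(-10) = -54 - (-50) = -4; sum of minors = -10.
det A = (-9)·(6·2 - (-2)·0) - 5·((-10)·2 - (-2)·0) + (-4)·((-10)·0 - 6·0) = (-9)·12 - 5·(-20) + (-4)·0 = -8.
So p(s) = det(sI - A) = s^3 + s^2 - 10s + 8.
Rational-root test: any integer root divides 8. Testing small divisors, s = 1 works: p(1) = 1 + 1 + (-10) + 8 = 0, so (s - 1) is a factor.
Dividing, p(s) = (s - 1)(s^2 + 2s - 8).
Factor s^2 + 2s - 8: two numbers with sum -2 and product -8 are 2 and -4, so s^2 + 2s - 8 = (s - 2)(s + 4).
Hence p(s) = (s - 2) (s - 1) (s + 4), with roots -4, 1, 2.
At least one eigenvalue has non-negative real part, so the system is not asymptotically stable.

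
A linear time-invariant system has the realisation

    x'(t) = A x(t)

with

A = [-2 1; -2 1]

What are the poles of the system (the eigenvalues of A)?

-1, 0

det(sI - A) = s^2 - (tr A)s + det A, with tr A = (-2) + 1 = -1 and det A = (-2)·1 - 1·(-2) = -2 - (-2) = 0.
So p(s) = det(sI - A) = s^2 + s.
Factor s^2 + s: two numbers with sum -1 and product 0 are 0 and -1, so s^2 + s = s(s + 1).
Hence p(s) = s (s + 1), with roots -1, 0.
At least one eigenvalue has non-negative real part, so the system is not asymptotically stable.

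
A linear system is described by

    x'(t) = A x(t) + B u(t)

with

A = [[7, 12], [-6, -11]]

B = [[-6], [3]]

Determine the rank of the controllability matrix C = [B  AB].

1

AB = [[-6], [3]]
Controllability matrix C = [B  AB] = [[-6, -6], [3, 3]]
Every column of C is a scalar multiple of column 1 = [-6, 3] (multipliers 1, 1), so the columns span a one-dimensional space.
C ≠ 0, hence rank(C) = 1.
rank(C) = 1 < n = 2, so the pair (A, B) is not completely controllable.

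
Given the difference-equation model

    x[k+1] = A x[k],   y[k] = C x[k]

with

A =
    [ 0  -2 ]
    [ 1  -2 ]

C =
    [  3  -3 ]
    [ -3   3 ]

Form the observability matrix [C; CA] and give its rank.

CA = [[-3, 0], [3, 0]]
Observability matrix O = [C; CA] = [[3, -3], [-3, 3], [-3, 0], [3, 0]]
Take the 2×2 submatrix of O formed by rows 1, 3: [[3, -3], [-3, 0]]. Its determinant is 3·0 - (-3)·(-3) = 0 - 9 = -9 ≠ 0.
So rank(O) ≥ 2; since O has 2 columns, rank(O) = 2.
rank(O) = 2 = n, so the pair (A, C) is completely observable.

2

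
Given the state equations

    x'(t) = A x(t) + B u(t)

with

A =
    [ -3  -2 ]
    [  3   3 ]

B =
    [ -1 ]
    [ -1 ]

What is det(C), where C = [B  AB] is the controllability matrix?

AB = [[5], [-6]]
Controllability matrix C = [B  AB] = [[-1, 5], [-1, -6]]
det(C) = (-1)·(-6) - 5·(-1) = 6 - (-5) = 11
Since det(C) ≠ 0, rank(C) = 2 and the system is completely controllable.

11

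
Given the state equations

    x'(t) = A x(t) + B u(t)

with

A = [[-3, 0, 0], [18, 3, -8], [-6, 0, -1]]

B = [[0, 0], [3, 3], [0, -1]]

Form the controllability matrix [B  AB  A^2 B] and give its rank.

AB = [[0, 0], [9, 17], [0, 1]]
A^2B = [[0, 0], [27, 43], [0, -1]]
Controllability matrix C = [B  AB  A^2B] = [[0, 0, 0, 0, 0, 0], [3, 3, 9, 17, 27, 43], [0, -1, 0, 1, 0, -1]]
Row 1 of C is identically zero, so rank(C) ≤ 2.
The 2×2 minor from rows 2, 3, columns 1, 2 is 3·(-1) - 3·0 = -3 - 0 = -3 ≠ 0, so rank(C) = 2.
rank(C) = 2 < n = 3, so the pair (A, B) is not completely controllable.

2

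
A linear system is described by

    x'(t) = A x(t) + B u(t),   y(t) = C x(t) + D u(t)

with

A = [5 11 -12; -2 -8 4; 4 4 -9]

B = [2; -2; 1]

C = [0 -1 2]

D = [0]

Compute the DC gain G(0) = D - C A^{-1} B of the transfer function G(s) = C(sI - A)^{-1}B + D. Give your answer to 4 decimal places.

G(0) = C(-A)^{-1}B + D = -C A^{-1} B + D.
det A = -30, so A^{-1} = (1/-30)·adj(A) = [[-28/15, -17/10, 26/15], [1/15, -1/10, -2/15], [-4/5, -4/5, 3/5]]
A^{-1} B = [7/5, 1/5, 3/5]^T
C A^{-1} B = 1
G(0) = D - C A^{-1} B = 0 - (1) = -1

-1.0000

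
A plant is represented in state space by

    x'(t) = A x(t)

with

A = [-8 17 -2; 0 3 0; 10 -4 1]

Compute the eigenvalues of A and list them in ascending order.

-4, -3, 3

det(sI - A) = s^3 - (tr A)s^2 + (M11 + M22 + M33)s - det A, where Mii is the 2×2 principal minor of A obtained by deleting row i and column i.
tr A = (-8) + 3 + 1 = -4; M11 = 3·1 - 0·(-4) = 3 - 0 = 3; M22 = (-8)·1 - (-2)·10 = -8 - (-20) = 12; M33 = (-8)·3 - 17·0 = -24 - 0 = -24; sum of minors = -9.
det A = (-8)·(3·1 - 0·(-4)) - 17·(0·1 - 0·10) + (-2)·(0·(-4) - 3·10) = (-8)·3 - 17·0 + (-2)·(-30) = 36.
So p(s) = det(sI - A) = s^3 + 4s^2 - 9s - 36.
Rational-root test: any integer root divides -36. Testing small divisors, s = -3 works: p(-3) = -27 + 36 + 27 + (-36) = 0, so (s + 3) is a factor.
Dividing, p(s) = (s + 3)(s^2 + s - 12).
Factor s^2 + s - 12: two numbers with sum -1 and product -12 are 3 and -4, so s^2 + s - 12 = (s - 3)(s + 4).
Hence p(s) = (s - 3) (s + 3) (s + 4), with roots -4, -3, 3.
At least one eigenvalue has non-negative real part, so the system is not asymptotically stable.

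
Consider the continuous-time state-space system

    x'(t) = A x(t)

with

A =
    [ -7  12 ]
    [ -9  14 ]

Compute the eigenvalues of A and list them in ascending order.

det(sI - A) = s^2 - (tr A)s + det A, with tr A = (-7) + 14 = 7 and det A = (-7)·14 - 12·(-9) = -98 - (-108) = 10.
So p(s) = det(sI - A) = s^2 - 7s + 10.
Factor s^2 - 7s + 10: two numbers with sum 7 and product 10 are 5 and 2, so s^2 - 7s + 10 = (s - 5)(s - 2).
Hence p(s) = (s - 5) (s - 2), with roots 2, 5.
At least one eigenvalue has non-negative real part, so the system is not asymptotically stable.

2, 5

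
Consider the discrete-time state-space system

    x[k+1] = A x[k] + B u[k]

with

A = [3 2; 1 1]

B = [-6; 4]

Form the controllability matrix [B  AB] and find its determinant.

AB = [[-10], [-2]]
Controllability matrix C = [B  AB] = [[-6, -10], [4, -2]]
det(C) = (-6)·(-2) - (-10)·4 = 12 - (-40) = 52
Since det(C) ≠ 0, rank(C) = 2 and the system is completely controllable.

52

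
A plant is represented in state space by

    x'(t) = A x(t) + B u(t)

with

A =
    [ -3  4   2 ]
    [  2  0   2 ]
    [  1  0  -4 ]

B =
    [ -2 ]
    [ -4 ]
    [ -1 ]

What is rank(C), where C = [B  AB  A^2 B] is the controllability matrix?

3

AB = [[-12], [-6], [2]]
A^2B = [[16], [-20], [-20]]
Controllability matrix C = [B  AB  A^2B] = [[-2, -12, 16], [-4, -6, -20], [-1, 2, -20]]
det(C) = (-2)·((-6)·(-20) - (-20)·2) - (-12)·((-4)·(-20) - (-20)·(-1)) + 16·((-4)·2 - (-6)·(-1)) = (-2)·160 - (-12)·60 + 16·(-14) = 176 ≠ 0, so rank(C) = 3.
rank(C) = 3 = n, so the pair (A, B) is completely controllable.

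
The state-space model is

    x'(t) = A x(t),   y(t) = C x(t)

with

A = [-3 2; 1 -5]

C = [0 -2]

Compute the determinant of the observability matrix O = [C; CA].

CA = [[-2, 10]]
Observability matrix O = [C; CA] = [[0, -2], [-2, 10]]
det(O) = 0·10 - (-2)·(-2) = 0 - 4 = -4
Since det(O) ≠ 0, rank(O) = 2 and the system is completely observable.

-4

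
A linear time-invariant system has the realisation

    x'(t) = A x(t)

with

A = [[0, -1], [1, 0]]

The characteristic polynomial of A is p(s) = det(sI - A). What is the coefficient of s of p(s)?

0

For a 2×2 matrix, det(sI - A) = s^2 - (tr A)s + det A.
tr A = 0, det A = 1.
So p(s) = s^2 + 1.
The coefficient of s is 0.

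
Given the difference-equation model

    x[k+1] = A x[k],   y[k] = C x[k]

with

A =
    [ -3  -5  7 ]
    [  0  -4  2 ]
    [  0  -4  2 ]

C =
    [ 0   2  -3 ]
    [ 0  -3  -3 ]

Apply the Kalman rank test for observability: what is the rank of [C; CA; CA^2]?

2

CA = [[0, 4, -2], [0, 24, -12]]
CA^2 = [[0, -8, 4], [0, -48, 24]]
Observability matrix O = [C; CA; CA^2] = [[0, 2, -3], [0, -3, -3], [0, 4, -2], [0, 24, -12], [0, -8, 4], [0, -48, 24]]
Column 1 of O is identically zero, so rank(O) ≤ 2.
The 2×2 minor from rows 1, 2, columns 2, 3 is 2·(-3) - (-3)·(-3) = -6 - 9 = -15 ≠ 0, so rank(O) = 2.
rank(O) = 2 < n = 3, so the pair (A, C) is not completely observable.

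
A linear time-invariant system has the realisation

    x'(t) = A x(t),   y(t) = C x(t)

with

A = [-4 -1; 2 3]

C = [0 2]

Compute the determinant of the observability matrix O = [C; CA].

CA = [[4, 6]]
Observability matrix O = [C; CA] = [[0, 2], [4, 6]]
det(O) = 0·6 - 2·4 = 0 - 8 = -8
Since det(O) ≠ 0, rank(O) = 2 and the system is completely observable.

-8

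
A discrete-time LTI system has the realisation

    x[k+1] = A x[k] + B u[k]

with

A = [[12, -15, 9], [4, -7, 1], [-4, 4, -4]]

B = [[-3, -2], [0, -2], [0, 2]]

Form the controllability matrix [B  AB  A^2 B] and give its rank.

2

AB = [[-36, 24], [-12, 8], [12, -8]]
A^2B = [[-144, 96], [-48, 32], [48, -32]]
Controllability matrix C = [B  AB  A^2B] = [[-3, -2, -36, 24, -144, 96], [0, -2, -12, 8, -48, 32], [0, 2, 12, -8, 48, -32]]
The rows r1, r2, r3 of C are linearly dependent: r2 + r3 = 0 (check each entry), so rank(C) ≤ 2.
The 2×2 minor from rows 1, 2, columns 1, 2 is (-3)·(-2) - (-2)·0 = 6 - 0 = 6 ≠ 0, so rank(C) = 2.
rank(C) = 2 < n = 3, so the pair (A, B) is not completely controllable.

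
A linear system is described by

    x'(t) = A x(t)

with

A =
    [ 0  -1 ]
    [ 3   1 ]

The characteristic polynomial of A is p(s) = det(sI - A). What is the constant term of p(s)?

For a 2×2 matrix, det(sI - A) = s^2 - (tr A)s + det A.
tr A = 1, det A = 3.
So p(s) = s^2 - s + 3.
The constant term is 3.

3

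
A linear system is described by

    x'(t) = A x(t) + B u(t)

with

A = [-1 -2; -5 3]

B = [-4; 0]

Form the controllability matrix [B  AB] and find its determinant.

AB = [[4], [20]]
Controllability matrix C = [B  AB] = [[-4, 4], [0, 20]]
det(C) = (-4)·20 - 4·0 = -80 - 0 = -80
Since det(C) ≠ 0, rank(C) = 2 and the system is completely controllable.

-80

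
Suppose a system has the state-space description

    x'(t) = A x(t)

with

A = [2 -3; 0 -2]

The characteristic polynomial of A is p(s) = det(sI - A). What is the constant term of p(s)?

For a 2×2 matrix, det(sI - A) = s^2 - (tr A)s + det A.
tr A = 0, det A = -4.
So p(s) = s^2 - 4.
The constant term is -4.

-4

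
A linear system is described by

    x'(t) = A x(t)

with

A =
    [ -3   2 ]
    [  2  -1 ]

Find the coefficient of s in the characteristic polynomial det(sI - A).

For a 2×2 matrix, det(sI - A) = s^2 - (tr A)s + det A.
tr A = -4, det A = -1.
So p(s) = s^2 + 4s - 1.
The coefficient of s is 4.

4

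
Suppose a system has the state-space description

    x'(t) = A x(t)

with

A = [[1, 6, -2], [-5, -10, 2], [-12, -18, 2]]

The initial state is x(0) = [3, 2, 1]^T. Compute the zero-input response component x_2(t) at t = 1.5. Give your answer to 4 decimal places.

det(sI - A) = s^3 - (tr A)s^2 + (M11 + M22 + M33)s - det A, where Mii is the 2×2 principal minor of A obtained by deleting row i and column i.
tr A = 1 + (-10) + 2 = -7; M11 = (-10)·2 - 2·(-18) = -20 - (-36) = 16; M22 = 1·2 - (-2)·(-12) = 2 - 24 = -22; M33 = 1·(-10) - 6·(-5) = -10 - (-30) = 20; sum of minors = 14.
det A = 1·((-10)·2 - 2·(-18)) - 6·((-5)·2 - 2·(-12)) + (-2)·((-5)·(-18) - (-10)·(-12)) = 1·16 - 6·14 + (-2)·(-30) = -8.
So p(s) = det(sI - A) = s^3 + 7s^2 + 14s + 8.
Rational-root test: any integer root divides 8. Testing small divisors, s = -1 works: p(-1) = -1 + 7 + (-14) + 8 = 0, so (s + 1) is a factor.
Dividing, p(s) = (s + 1)(s^2 + 6s + 8).
Factor s^2 + 6s + 8: two numbers with sum -6 and product 8 are -2 and -4, so s^2 + 6s + 8 = (s + 2)(s + 4).
Hence p(s) = (s + 1) (s + 2) (s + 4), with roots -4, -2, -1.
The eigenvalues -4, -2, -1 are distinct and real, so A is diagonalisable and x(t) = e^{At} x(0) = V diag(e^{λ_i t}) V^{-1} x(0), where the columns of V are the eigenvectors.
λ = -4: A - (-4)I = [[5, 6, -2], [-5, -6, 2], [-12, -18, 6]]. v must be orthogonal to every row; (row 1) × (row 3) = [0, -6, -18], so take v_1 = [0, 1, 3]^T.
λ = -2: A - (-2)I = [[3, 6, -2], [-5, -8, 2], [-12, -18, 4]]. v must be orthogonal to every row; (row 1) × (row 2) = [-4, 4, 6], so take v_2 = [-2, 2, 3]^T.
λ = -1: A - (-1)I = [[2, 6, -2], [-5, -9, 2], [-12, -18, 3]]. v must be orthogonal to every row; (row 1) × (row 2) = [-6, 6, 12], so take v_3 = [-1, 1, 2]^T.
V = [v_1 v_2 v_3] = [[0, -2, -1], [1, 2, 1], [3, 3, 2]] has det V = 1, so V^{-1} = adj(V)/det V = [[1, 1, 0], [1, 3, -1], [-3, -6, 2]].
Modal coordinates z(0) = V^{-1} x(0): 1·3 + 1·2 + 0·1 = 5; 1·3 + 3·2 + (-1)·1 = 8; (-3)·3 + (-6)·2 + 2·1 = -19; so z(0) = [5, 8, -19]^T.
x_2(t) = Σ_i (v_i)_2 · z_i(0) · e^{λ_i t} (row 2 of V times the modal terms).
x_2(1.5) = 1·5·e^{-4·1.5} + 2·8·e^{-2·1.5} + 1·(-19)·e^{-1·1.5} = 5·0.002479 + 16·0.049787 + (-19)·0.223130 = -3.4305.

-3.4305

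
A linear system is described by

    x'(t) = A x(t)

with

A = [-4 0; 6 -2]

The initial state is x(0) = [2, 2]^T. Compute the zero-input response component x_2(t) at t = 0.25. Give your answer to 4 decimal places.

det(sI - A) = s^2 - (tr A)s + det A, with tr A = (-4) + (-2) = -6 and det A = (-4)·(-2) - 0·6 = 8 - 0 = 8.
So p(s) = det(sI - A) = s^2 + 6s + 8.
Factor s^2 + 6s + 8: two numbers with sum -6 and product 8 are -2 and -4, so s^2 + 6s + 8 = (s + 2)(s + 4).
Hence p(s) = (s + 2) (s + 4), with roots -4, -2.
The eigenvalues -4, -2 are distinct and real, so A is diagonalisable and x(t) = e^{At} x(0) = V diag(e^{λ_i t}) V^{-1} x(0), where the columns of V are the eigenvectors.
λ = -4: A - (-4)I = [[0, 0], [6, 2]]. Row 2 gives 6·v1 + 2·v2 = 0, so take v_1 = [-1, 3]^T.
λ = -2: A - (-2)I = [[-2, 0], [6, 0]]. Row 1 gives (-2)·v1 + 0·v2 = 0, so take v_2 = [0, 1]^T.
V = [v_1 v_2] = [[-1, 0], [3, 1]] has det V = -1, so V^{-1} = adj(V)/det V = [[-1, 0], [3, 1]].
Modal coordinates z(0) = V^{-1} x(0): (-1)·2 + 0·2 = -2; 3·2 + 1·2 = 8; so z(0) = [-2, 8]^T.
x_2(t) = Σ_i (v_i)_2 · z_i(0) · e^{λ_i t} (row 2 of V times the modal terms).
x_2(0.25) = 3·(-2)·e^{-4·0.25} + 1·8·e^{-2·0.25} = (-6)·0.367879 + 8·0.606531 = 2.6450.

2.6450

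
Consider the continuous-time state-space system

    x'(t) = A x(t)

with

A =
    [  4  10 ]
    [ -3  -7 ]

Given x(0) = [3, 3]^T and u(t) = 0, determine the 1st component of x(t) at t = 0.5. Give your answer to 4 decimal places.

det(sI - A) = s^2 - (tr A)s + det A, with tr A = 4 + (-7) = -3 and det A = 4·(-7) - 10·(-3) = -28 - (-30) = 2.
So p(s) = det(sI - A) = s^2 + 3s + 2.
Factor s^2 + 3s + 2: two numbers with sum -3 and product 2 are -1 and -2, so s^2 + 3s + 2 = (s + 1)(s + 2).
Hence p(s) = (s + 1) (s + 2), with roots -2, -1.
The eigenvalues -2, -1 are distinct and real, so A is diagonalisable and x(t) = e^{At} x(0) = V diag(e^{λ_i t}) V^{-1} x(0), where the columns of V are the eigenvectors.
λ = -2: A - (-2)I = [[6, 10], [-3, -5]]. Row 1 gives 6·v1 + 10·v2 = 0, so take v_1 = [-5, 3]^T.
λ = -1: A - (-1)I = [[5, 10], [-3, -6]]. Row 1 gives 5·v1 + 10·v2 = 0, so take v_2 = [-2, 1]^T.
V = [v_1 v_2] = [[-5, -2], [3, 1]] has det V = 1, so V^{-1} = adj(V)/det V = [[1, 2], [-3, -5]].
Modal coordinates z(0) = V^{-1} x(0): 1·3 + 2·3 = 9; (-3)·3 + (-5)·3 = -24; so z(0) = [9, -24]^T.
x_1(t) = Σ_i (v_i)_1 · z_i(0) · e^{λ_i t} (row 1 of V times the modal terms).
x_1(0.5) = (-5)·9·e^{-2·0.5} + (-2)·(-24)·e^{-1·0.5} = (-45)·0.367879 + 48·0.606531 = 12.5589.

12.5589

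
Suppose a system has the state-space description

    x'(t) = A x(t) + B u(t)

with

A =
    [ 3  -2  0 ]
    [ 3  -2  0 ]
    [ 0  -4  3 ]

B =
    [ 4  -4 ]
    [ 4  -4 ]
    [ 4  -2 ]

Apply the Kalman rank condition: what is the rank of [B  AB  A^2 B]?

2

AB = [[4, -4], [4, -4], [-4, 10]]
A^2B = [[4, -4], [4, -4], [-28, 46]]
Controllability matrix C = [B  AB  A^2B] = [[4, -4, 4, -4, 4, -4], [4, -4, 4, -4, 4, -4], [4, -2, -4, 10, -28, 46]]
The rows r1, r2, r3 of C are linearly dependent: -r1 + r2 = 0 (check each entry), so rank(C) ≤ 2.
The 2×2 minor from rows 1, 3, columns 1, 2 is 4·(-2) - (-4)·4 = -8 - (-16) = 8 ≠ 0, so rank(C) = 2.
rank(C) = 2 < n = 3, so the pair (A, B) is not completely controllable.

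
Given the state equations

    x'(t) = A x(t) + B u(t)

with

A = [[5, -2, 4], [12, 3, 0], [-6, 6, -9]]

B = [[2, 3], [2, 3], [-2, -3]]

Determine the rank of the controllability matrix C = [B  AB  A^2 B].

AB = [[-2, -3], [30, 45], [18, 27]]
A^2B = [[2, 3], [66, 99], [30, 45]]
Controllability matrix C = [B  AB  A^2B] = [[2, 3, -2, -3, 2, 3], [2, 3, 30, 45, 66, 99], [-2, -3, 18, 27, 30, 45]]
The rows r1, r2, r3 of C are linearly dependent: 3·r1 - r2 + 2·r3 = 0 (check each entry), so rank(C) ≤ 2.
The 2×2 minor from rows 1, 2, columns 1, 3 is 2·30 - (-2)·2 = 60 - (-4) = 64 ≠ 0, so rank(C) = 2.
rank(C) = 2 < n = 3, so the pair (A, B) is not completely controllable.

2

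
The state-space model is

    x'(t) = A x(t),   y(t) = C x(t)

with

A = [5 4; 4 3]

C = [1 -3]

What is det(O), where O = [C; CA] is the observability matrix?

-26

CA = [[-7, -5]]
Observability matrix O = [C; CA] = [[1, -3], [-7, -5]]
det(O) = 1·(-5) - (-3)·(-7) = -5 - 21 = -26
Since det(O) ≠ 0, rank(O) = 2 and the system is completely observable.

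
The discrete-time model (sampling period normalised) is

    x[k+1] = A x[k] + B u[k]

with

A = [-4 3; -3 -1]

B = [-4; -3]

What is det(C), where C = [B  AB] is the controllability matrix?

AB = [[7], [15]]
Controllability matrix C = [B  AB] = [[-4, 7], [-3, 15]]
det(C) = (-4)·15 - 7·(-3) = -60 - (-21) = -39
Since det(C) ≠ 0, rank(C) = 2 and the system is completely controllable.

-39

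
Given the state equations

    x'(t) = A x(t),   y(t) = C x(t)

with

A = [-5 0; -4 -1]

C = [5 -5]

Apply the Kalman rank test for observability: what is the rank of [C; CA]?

CA = [[-5, 5]]
Observability matrix O = [C; CA] = [[5, -5], [-5, 5]]
Every row of O is a scalar multiple of row 1 = [5, -5] (multipliers 1, -1), so the rows span a one-dimensional space.
O ≠ 0, hence rank(O) = 1.
rank(O) = 1 < n = 2, so the pair (A, C) is not completely observable.

1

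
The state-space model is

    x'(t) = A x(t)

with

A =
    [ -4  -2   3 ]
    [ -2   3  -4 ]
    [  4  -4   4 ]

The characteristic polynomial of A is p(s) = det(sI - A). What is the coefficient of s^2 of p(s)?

-3

Expand det(sI - A) for the 3×3 matrix.
p(s) = s^3 - 3s^2 - 48s - 20.
(Check: constant term = det(-A) = (-1)^3 det A = -20; coefficient of s^2 = -tr A = -3.)
The coefficient of s^2 is -3.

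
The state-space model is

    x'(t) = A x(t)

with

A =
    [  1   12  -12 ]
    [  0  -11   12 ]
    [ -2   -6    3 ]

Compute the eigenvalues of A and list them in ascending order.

-5, -3, 1

det(sI - A) = s^3 - (tr A)s^2 + (M11 + M22 + M33)s - det A, where Mii is the 2×2 principal minor of A obtained by deleting row i and column i.
tr A = 1 + (-11) + 3 = -7; M11 = (-11)·3 - 12·(-6) = -33 - (-72) = 39; M22 = 1·3 - (-12)·(-2) = 3 - 24 = -21; M33 = 1·(-11) - 12·0 = -11 - 0 = -11; sum of minors = 7.
det A = 1·((-11)·3 - 12·(-6)) - 12·(0·3 - 12·(-2)) + (-12)·(0·(-6) - (-11)·(-2)) = 1·39 - 12·24 + (-12)·(-22) = 15.
So p(s) = det(sI - A) = s^3 + 7s^2 + 7s - 15.
Rational-root test: any integer root divides -15. Testing small divisors, s = 1 works: p(1) = 1 + 7 + 7 + (-15) = 0, so (s - 1) is a factor.
Dividing, p(s) = (s - 1)(s^2 + 8s + 15).
Factor s^2 + 8s + 15: two numbers with sum -8 and product 15 are -3 and -5, so s^2 + 8s + 15 = (s + 3)(s + 5).
Hence p(s) = (s - 1) (s + 3) (s + 5), with roots -5, -3, 1.
At least one eigenvalue has non-negative real part, so the system is not asymptotically stable.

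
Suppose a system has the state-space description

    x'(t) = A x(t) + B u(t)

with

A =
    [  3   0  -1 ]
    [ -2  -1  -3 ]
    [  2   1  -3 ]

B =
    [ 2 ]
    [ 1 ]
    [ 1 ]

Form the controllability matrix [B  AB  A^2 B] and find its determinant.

AB = [[5], [-8], [2]]
A^2B = [[13], [-8], [-4]]
Controllability matrix C = [B  AB  A^2B] = [[2, 5, 13], [1, -8, -8], [1, 2, -4]]
Expanding along the first row, det(C) = 2·((-8)·(-4) - (-8)·2) - 5·(1·(-4) - (-8)·1) + 13·(1·2 - (-8)·1) = 2·48 - 5·4 + 13·10 = 206
Since det(C) ≠ 0, rank(C) = 3 and the system is completely controllable.

206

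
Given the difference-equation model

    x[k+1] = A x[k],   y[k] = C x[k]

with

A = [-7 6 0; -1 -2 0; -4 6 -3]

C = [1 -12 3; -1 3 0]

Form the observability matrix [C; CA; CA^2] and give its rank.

2

CA = [[-7, 48, -9], [4, -12, 0]]
CA^2 = [[37, -192, 27], [-16, 48, 0]]
Observability matrix O = [C; CA; CA^2] = [[1, -12, 3], [-1, 3, 0], [-7, 48, -9], [4, -12, 0], [37, -192, 27], [-16, 48, 0]]
The columns c1, c2, c3 of O are linearly dependent: 3·c1 + c2 + 3·c3 = 0 (check each entry), so rank(O) ≤ 2.
The 2×2 minor from rows 1, 2, columns 1, 2 is 1·3 - (-12)·(-1) = 3 - 12 = -9 ≠ 0, so rank(O) = 2.
rank(O) = 2 < n = 3, so the pair (A, C) is not completely observable.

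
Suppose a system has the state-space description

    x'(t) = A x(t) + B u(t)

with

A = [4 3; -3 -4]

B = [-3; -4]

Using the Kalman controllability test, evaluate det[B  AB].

AB = [[-24], [25]]
Controllability matrix C = [B  AB] = [[-3, -24], [-4, 25]]
det(C) = (-3)·25 - (-24)·(-4) = -75 - 96 = -171
Since det(C) ≠ 0, rank(C) = 2 and the system is completely controllable.

-171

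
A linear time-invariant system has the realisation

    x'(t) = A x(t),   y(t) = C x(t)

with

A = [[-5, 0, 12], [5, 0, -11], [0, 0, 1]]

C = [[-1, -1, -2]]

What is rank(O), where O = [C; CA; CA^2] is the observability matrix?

2

CA = [[0, 0, -3]]
CA^2 = [[0, 0, -3]]
Observability matrix O = [C; CA; CA^2] = [[-1, -1, -2], [0, 0, -3], [0, 0, -3]]
The columns c1, c2, c3 of O are linearly dependent: -c1 + c2 = 0 (check each entry), so rank(O) ≤ 2.
The 2×2 minor from rows 1, 2, columns 1, 3 is (-1)·(-3) - (-2)·0 = 3 - 0 = 3 ≠ 0, so rank(O) = 2.
rank(O) = 2 < n = 3, so the pair (A, C) is not completely observable.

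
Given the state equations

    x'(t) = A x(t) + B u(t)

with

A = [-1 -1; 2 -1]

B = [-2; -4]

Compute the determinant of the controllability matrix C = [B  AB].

AB = [[6], [0]]
Controllability matrix C = [B  AB] = [[-2, 6], [-4, 0]]
det(C) = (-2)·0 - 6·(-4) = 0 - (-24) = 24
Since det(C) ≠ 0, rank(C) = 2 and the system is completely controllable.

24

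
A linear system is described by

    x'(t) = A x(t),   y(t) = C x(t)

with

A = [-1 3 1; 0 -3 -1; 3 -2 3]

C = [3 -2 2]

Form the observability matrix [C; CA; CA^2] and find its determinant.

897

CA = [[3, 11, 11]]
CA^2 = [[30, -46, 25]]
Observability matrix O = [C; CA; CA^2] = [[3, -2, 2], [3, 11, 11], [30, -46, 25]]
Expanding along the first row, det(O) = 3·(11·25 - 11·(-46)) - (-2)·(3·25 - 11·30) + 2·(3·(-46) - 11·30) = 3·781 - (-2)·(-255) + 2·(-468) = 897
Since det(O) ≠ 0, rank(O) = 3 and the system is completely observable.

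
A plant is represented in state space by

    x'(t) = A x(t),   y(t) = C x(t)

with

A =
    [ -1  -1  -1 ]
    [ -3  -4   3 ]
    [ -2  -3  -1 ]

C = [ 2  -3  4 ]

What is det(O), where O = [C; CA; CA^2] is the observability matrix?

CA = [[-1, -2, -15]]
CA^2 = [[37, 54, 10]]
Observability matrix O = [C; CA; CA^2] = [[2, -3, 4], [-1, -2, -15], [37, 54, 10]]
Expanding along the first row, det(O) = 2·((-2)·10 - (-15)·54) - (-3)·((-1)·10 - (-15)·37) + 4·((-1)·54 - (-2)·37) = 2·790 - (-3)·545 + 4·20 = 3295
Since det(O) ≠ 0, rank(O) = 3 and the system is completely observable.

3295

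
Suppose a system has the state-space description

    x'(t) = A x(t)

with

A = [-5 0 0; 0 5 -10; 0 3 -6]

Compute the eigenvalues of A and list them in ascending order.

-5, -1, 0

det(sI - A) = s^3 - (tr A)s^2 + (M11 + M22 + M33)s - det A, where Mii is the 2×2 principal minor of A obtained by deleting row i and column i.
tr A = (-5) + 5 + (-6) = -6; M11 = 5·(-6) - (-10)·3 = -30 - (-30) = 0; M22 = (-5)·(-6) - 0·0 = 30 - 0 = 30; M33 = (-5)·5 - 0·0 = -25 - 0 = -25; sum of minors = 5.
det A = (-5)·(5·(-6) - (-10)·3) - 0·(0·(-6) - (-10)·0) + 0·(0·3 - 5·0) = (-5)·0 - 0·0 + 0·0 = 0.
So p(s) = det(sI - A) = s^3 + 6s^2 + 5s.
The constant term is 0, so p(s) = s(s^2 + 6s + 5).
Factor s^2 + 6s + 5: two numbers with sum -6 and product 5 are -1 and -5, so s^2 + 6s + 5 = (s + 1)(s + 5).
Hence p(s) = s (s + 1) (s + 5), with roots -5, -1, 0.
At least one eigenvalue has non-negative real part, so the system is not asymptotically stable.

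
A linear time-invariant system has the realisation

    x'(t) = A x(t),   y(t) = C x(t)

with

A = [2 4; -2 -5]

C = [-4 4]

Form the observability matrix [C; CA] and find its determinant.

CA = [[-16, -36]]
Observability matrix O = [C; CA] = [[-4, 4], [-16, -36]]
det(O) = (-4)·(-36) - 4·(-16) = 144 - (-64) = 208
Since det(O) ≠ 0, rank(O) = 2 and the system is completely observable.

208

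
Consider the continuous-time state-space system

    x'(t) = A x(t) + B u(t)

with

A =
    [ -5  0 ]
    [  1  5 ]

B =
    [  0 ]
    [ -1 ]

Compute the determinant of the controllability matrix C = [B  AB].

0

AB = [[0], [-5]]
Controllability matrix C = [B  AB] = [[0, 0], [-1, -5]]
det(C) = 0·(-5) - 0·(-1) = 0 - 0 = 0
Since det(C) = 0, rank(C) < 2 and the system is not completely controllable.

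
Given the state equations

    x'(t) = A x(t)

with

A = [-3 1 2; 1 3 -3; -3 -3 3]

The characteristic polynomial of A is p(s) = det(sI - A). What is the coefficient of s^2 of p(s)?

-3

Expand det(sI - A) for the 3×3 matrix.
p(s) = s^3 - 3s^2 - 13s - 18.
(Check: constant term = det(-A) = (-1)^3 det A = -18; coefficient of s^2 = -tr A = -3.)
The coefficient of s^2 is -3.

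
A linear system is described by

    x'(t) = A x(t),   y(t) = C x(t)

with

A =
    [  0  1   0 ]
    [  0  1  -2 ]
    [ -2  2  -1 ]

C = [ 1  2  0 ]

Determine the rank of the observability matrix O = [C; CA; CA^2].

CA = [[0, 3, -4]]
CA^2 = [[8, -5, -2]]
Observability matrix O = [C; CA; CA^2] = [[1, 2, 0], [0, 3, -4], [8, -5, -2]]
det(O) = 1·(3·(-2) - (-4)·(-5)) - 2·(0·(-2) - (-4)·8) + 0·(0·(-5) - 3·8) = 1·(-26) - 2·32 + 0·(-24) = -90 ≠ 0, so rank(O) = 3.
rank(O) = 3 = n, so the pair (A, C) is completely observable.

3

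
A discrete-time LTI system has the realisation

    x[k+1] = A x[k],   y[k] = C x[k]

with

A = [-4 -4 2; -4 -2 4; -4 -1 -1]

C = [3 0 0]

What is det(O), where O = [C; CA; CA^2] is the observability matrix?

1620

CA = [[-12, -12, 6]]
CA^2 = [[72, 66, -78]]
Observability matrix O = [C; CA; CA^2] = [[3, 0, 0], [-12, -12, 6], [72, 66, -78]]
Expanding along the first row, det(O) = 3·((-12)·(-78) - 6·66) - 0·((-12)·(-78) - 6·72) + 0·((-12)·66 - (-12)·72) = 3·540 - 0·504 + 0·72 = 1620
Since det(O) ≠ 0, rank(O) = 3 and the system is completely observable.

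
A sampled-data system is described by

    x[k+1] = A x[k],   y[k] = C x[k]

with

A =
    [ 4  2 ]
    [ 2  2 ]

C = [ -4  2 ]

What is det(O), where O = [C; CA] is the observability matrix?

CA = [[-12, -4]]
Observability matrix O = [C; CA] = [[-4, 2], [-12, -4]]
det(O) = (-4)·(-4) - 2·(-12) = 16 - (-24) = 40
Since det(O) ≠ 0, rank(O) = 2 and the system is completely observable.

40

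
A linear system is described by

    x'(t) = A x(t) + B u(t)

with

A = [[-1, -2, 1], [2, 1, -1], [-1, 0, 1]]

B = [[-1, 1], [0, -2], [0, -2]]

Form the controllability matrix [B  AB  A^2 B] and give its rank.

AB = [[1, 1], [-2, 2], [1, -3]]
A^2B = [[4, -8], [-1, 7], [0, -4]]
Controllability matrix C = [B  AB  A^2B] = [[-1, 1, 1, 1, 4, -8], [0, -2, -2, 2, -1, 7], [0, -2, 1, -3, 0, -4]]
Take the 3×3 submatrix of C formed by columns 1, 2, 3: [[-1, 1, 1], [0, -2, -2], [0, -2, 1]]. Its determinant is (-1)·((-2)·1 - (-2)·(-2)) - 1·(0·1 - (-2)·0) + 1·(0·(-2) - (-2)·0) = (-1)·(-6) - 1·0 + 1·0 = 6 ≠ 0.
So rank(C) ≥ 3; since C has 3 rows, rank(C) = 3.
rank(C) = 3 = n, so the pair (A, B) is completely controllable.

3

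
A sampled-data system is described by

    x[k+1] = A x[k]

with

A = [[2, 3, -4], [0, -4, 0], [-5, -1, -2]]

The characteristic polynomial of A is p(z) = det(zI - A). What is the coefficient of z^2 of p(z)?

4

Expand det(zI - A) for the 3×3 matrix.
p(z) = z^3 + 4z^2 - 24z - 96.
(Check: constant term = det(-A) = (-1)^3 det A = -96; coefficient of z^2 = -tr A = 4.)
The coefficient of z^2 is 4.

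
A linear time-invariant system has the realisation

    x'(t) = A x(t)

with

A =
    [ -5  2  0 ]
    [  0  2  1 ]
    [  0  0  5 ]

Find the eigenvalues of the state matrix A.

-5, 2, 5

det(sI - A) = s^3 - (tr A)s^2 + (M11 + M22 + M33)s - det A, where Mii is the 2×2 principal minor of A obtained by deleting row i and column i.
tr A = (-5) + 2 + 5 = 2; M11 = 2·5 - 1·0 = 10 - 0 = 10; M22 = (-5)·5 - 0·0 = -25 - 0 = -25; M33 = (-5)·2 - 2·0 = -10 - 0 = -10; sum of minors = -25.
det A = (-5)·(2·5 - 1·0) - 2·(0·5 - 1·0) + 0·(0·0 - 2·0) = (-5)·10 - 2·0 + 0·0 = -50.
So p(s) = det(sI - A) = s^3 - 2s^2 - 25s + 50.
Rational-root test: any integer root divides 50. Testing small divisors, s = 2 works: p(2) = 8 + (-8) + (-50) + 50 = 0, so (s - 2) is a factor.
Dividing, p(s) = (s - 2)(s^2 - 25).
Factor s^2 - 25: two numbers with sum 0 and product -25 are 5 and -5, so s^2 - 25 = (s - 5)(s + 5).
Hence p(s) = (s - 5) (s - 2) (s + 5), with roots -5, 2, 5.
At least one eigenvalue has non-negative real part, so the system is not asymptotically stable.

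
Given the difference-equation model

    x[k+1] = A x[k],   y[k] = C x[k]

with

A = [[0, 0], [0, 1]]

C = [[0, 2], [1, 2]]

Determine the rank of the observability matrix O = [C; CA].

CA = [[0, 2], [0, 2]]
Observability matrix O = [C; CA] = [[0, 2], [1, 2], [0, 2], [0, 2]]
Take the 2×2 submatrix of O formed by rows 1, 2: [[0, 2], [1, 2]]. Its determinant is 0·2 - 2·1 = 0 - 2 = -2 ≠ 0.
So rank(O) ≥ 2; since O has 2 columns, rank(O) = 2.
rank(O) = 2 = n, so the pair (A, C) is completely observable.

2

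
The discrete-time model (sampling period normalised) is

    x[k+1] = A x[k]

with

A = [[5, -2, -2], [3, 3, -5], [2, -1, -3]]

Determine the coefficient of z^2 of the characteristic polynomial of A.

Expand det(zI - A) for the 3×3 matrix.
p(z) = z^3 - 5z^2 - 4z + 50.
(Check: constant term = det(-A) = (-1)^3 det A = 50; coefficient of z^2 = -tr A = -5.)
The coefficient of z^2 is -5.

-5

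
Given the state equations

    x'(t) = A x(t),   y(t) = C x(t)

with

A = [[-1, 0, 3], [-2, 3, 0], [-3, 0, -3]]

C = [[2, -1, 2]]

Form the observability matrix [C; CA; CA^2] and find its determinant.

CA = [[-6, -3, 0]]
CA^2 = [[12, -9, -18]]
Observability matrix O = [C; CA; CA^2] = [[2, -1, 2], [-6, -3, 0], [12, -9, -18]]
Expanding along the first row, det(O) = 2·((-3)·(-18) - 0·(-9)) - (-1)·((-6)·(-18) - 0·12) + 2·((-6)·(-9) - (-3)·12) = 2·54 - (-1)·108 + 2·90 = 396
Since det(O) ≠ 0, rank(O) = 3 and the system is completely observable.

396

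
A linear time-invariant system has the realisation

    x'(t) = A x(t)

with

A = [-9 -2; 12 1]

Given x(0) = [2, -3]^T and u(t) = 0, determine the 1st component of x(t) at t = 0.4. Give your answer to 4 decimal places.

0.1048

det(sI - A) = s^2 - (tr A)s + det A, with tr A = (-9) + 1 = -8 and det A = (-9)·1 - (-2)·12 = -9 - (-24) = 15.
So p(s) = det(sI - A) = s^2 + 8s + 15.
Factor s^2 + 8s + 15: two numbers with sum -8 and product 15 are -3 and -5, so s^2 + 8s + 15 = (s + 3)(s + 5).
Hence p(s) = (s + 3) (s + 5), with roots -5, -3.
The eigenvalues -5, -3 are distinct and real, so A is diagonalisable and x(t) = e^{At} x(0) = V diag(e^{λ_i t}) V^{-1} x(0), where the columns of V are the eigenvectors.
λ = -5: A - (-5)I = [[-4, -2], [12, 6]]. Row 1 gives (-4)·v1 + (-2)·v2 = 0, so take v_1 = [1, -2]^T.
λ = -3: A - (-3)I = [[-6, -2], [12, 4]]. Row 1 gives (-6)·v1 + (-2)·v2 = 0, so take v_2 = [-1, 3]^T.
V = [v_1 v_2] = [[1, -1], [-2, 3]] has det V = 1, so V^{-1} = adj(V)/det V = [[3, 1], [2, 1]].
Modal coordinates z(0) = V^{-1} x(0): 3·2 + 1·(-3) = 3; 2·2 + 1·(-3) = 1; so z(0) = [3, 1]^T.
x_1(t) = Σ_i (v_i)_1 · z_i(0) · e^{λ_i t} (row 1 of V times the modal terms).
x_1(0.4) = 1·3·e^{-5·0.4} + (-1)·1·e^{-3·0.4} = 3·0.135335 + (-1)·0.301194 = 0.1048.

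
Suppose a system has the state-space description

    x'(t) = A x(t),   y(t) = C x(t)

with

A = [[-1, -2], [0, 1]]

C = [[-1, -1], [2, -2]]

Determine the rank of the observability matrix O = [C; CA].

2

CA = [[1, 1], [-2, -6]]
Observability matrix O = [C; CA] = [[-1, -1], [2, -2], [1, 1], [-2, -6]]
Take the 2×2 submatrix of O formed by rows 1, 2: [[-1, -1], [2, -2]]. Its determinant is (-1)·(-2) - (-1)·2 = 2 - (-2) = 4 ≠ 0.
So rank(O) ≥ 2; since O has 2 columns, rank(O) = 2.
rank(O) = 2 = n, so the pair (A, C) is completely observable.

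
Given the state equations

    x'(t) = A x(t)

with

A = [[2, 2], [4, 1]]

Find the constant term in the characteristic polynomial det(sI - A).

-6

For a 2×2 matrix, det(sI - A) = s^2 - (tr A)s + det A.
tr A = 3, det A = -6.
So p(s) = s^2 - 3s - 6.
The constant term is -6.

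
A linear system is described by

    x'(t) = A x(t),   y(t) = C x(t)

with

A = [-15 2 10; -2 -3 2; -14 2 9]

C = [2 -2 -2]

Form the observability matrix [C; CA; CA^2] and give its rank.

2

CA = [[2, 6, -2]]
CA^2 = [[-14, -18, 14]]
Observability matrix O = [C; CA; CA^2] = [[2, -2, -2], [2, 6, -2], [-14, -18, 14]]
The columns c1, c2, c3 of O are linearly dependent: c1 + c3 = 0 (check each entry), so rank(O) ≤ 2.
The 2×2 minor from rows 1, 2, columns 1, 2 is 2·6 - (-2)·2 = 12 - (-4) = 16 ≠ 0, so rank(O) = 2.
rank(O) = 2 < n = 3, so the pair (A, C) is not completely observable.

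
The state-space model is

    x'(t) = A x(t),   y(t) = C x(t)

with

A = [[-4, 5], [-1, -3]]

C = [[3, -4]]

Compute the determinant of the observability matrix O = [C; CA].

CA = [[-8, 27]]
Observability matrix O = [C; CA] = [[3, -4], [-8, 27]]
det(O) = 3·27 - (-4)·(-8) = 81 - 32 = 49
Since det(O) ≠ 0, rank(O) = 2 and the system is completely observable.

49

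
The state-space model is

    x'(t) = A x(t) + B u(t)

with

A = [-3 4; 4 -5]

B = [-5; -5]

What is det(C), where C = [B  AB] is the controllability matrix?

AB = [[-5], [5]]
Controllability matrix C = [B  AB] = [[-5, -5], [-5, 5]]
det(C) = (-5)·5 - (-5)·(-5) = -25 - 25 = -50
Since det(C) ≠ 0, rank(C) = 2 and the system is completely controllable.

-50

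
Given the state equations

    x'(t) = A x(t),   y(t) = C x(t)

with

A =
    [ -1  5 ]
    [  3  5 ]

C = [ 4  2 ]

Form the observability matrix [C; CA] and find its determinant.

CA = [[2, 30]]
Observability matrix O = [C; CA] = [[4, 2], [2, 30]]
det(O) = 4·30 - 2·2 = 120 - 4 = 116
Since det(O) ≠ 0, rank(O) = 2 and the system is completely observable.

116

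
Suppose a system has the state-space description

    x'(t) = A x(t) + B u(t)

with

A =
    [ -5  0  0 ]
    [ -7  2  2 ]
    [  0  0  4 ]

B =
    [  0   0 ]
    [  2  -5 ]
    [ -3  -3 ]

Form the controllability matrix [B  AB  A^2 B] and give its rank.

AB = [[0, 0], [-2, -16], [-12, -12]]
A^2B = [[0, 0], [-28, -56], [-48, -48]]
Controllability matrix C = [B  AB  A^2B] = [[0, 0, 0, 0, 0, 0], [2, -5, -2, -16, -28, -56], [-3, -3, -12, -12, -48, -48]]
Row 1 of C is identically zero, so rank(C) ≤ 2.
The 2×2 minor from rows 2, 3, columns 1, 2 is 2·(-3) - (-5)·(-3) = -6 - 15 = -21 ≠ 0, so rank(C) = 2.
rank(C) = 2 < n = 3, so the pair (A, B) is not completely controllable.

2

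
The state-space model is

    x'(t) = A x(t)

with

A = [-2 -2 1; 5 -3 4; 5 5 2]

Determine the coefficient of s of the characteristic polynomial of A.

Expand det(sI - A) for the 3×3 matrix.
p(s) = s^3 + 3s^2 - 19s - 72.
(Check: constant term = det(-A) = (-1)^3 det A = -72; coefficient of s^2 = -tr A = 3.)
The coefficient of s is -19.

-19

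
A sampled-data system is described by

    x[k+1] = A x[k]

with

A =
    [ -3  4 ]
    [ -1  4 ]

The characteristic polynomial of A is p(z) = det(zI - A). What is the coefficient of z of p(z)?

-1

For a 2×2 matrix, det(zI - A) = z^2 - (tr A)z + det A.
tr A = 1, det A = -8.
So p(z) = z^2 - z - 8.
The coefficient of z is -1.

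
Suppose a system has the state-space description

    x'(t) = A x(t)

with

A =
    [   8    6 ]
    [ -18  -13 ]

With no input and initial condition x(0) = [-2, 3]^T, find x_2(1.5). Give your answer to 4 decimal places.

0.6694

det(sI - A) = s^2 - (tr A)s + det A, with tr A = 8 + (-13) = -5 and det A = 8·(-13) - 6·(-18) = -104 - (-108) = 4.
So p(s) = det(sI - A) = s^2 + 5s + 4.
Factor s^2 + 5s + 4: two numbers with sum -5 and product 4 are -1 and -4, so s^2 + 5s + 4 = (s + 1)(s + 4).
Hence p(s) = (s + 1) (s + 4), with roots -4, -1.
The eigenvalues -4, -1 are distinct and real, so A is diagonalisable and x(t) = e^{At} x(0) = V diag(e^{λ_i t}) V^{-1} x(0), where the columns of V are the eigenvectors.
λ = -4: A - (-4)I = [[12, 6], [-18, -9]]. Row 1 gives 12·v1 + 6·v2 = 0, so take v_1 = [-1, 2]^T.
λ = -1: A - (-1)I = [[9, 6], [-18, -12]]. Row 1 gives 9·v1 + 6·v2 = 0, so take v_2 = [-2, 3]^T.
V = [v_1 v_2] = [[-1, -2], [2, 3]] has det V = 1, so V^{-1} = adj(V)/det V = [[3, 2], [-2, -1]].
Modal coordinates z(0) = V^{-1} x(0): 3·(-2) + 2·3 = 0; (-2)·(-2) + (-1)·3 = 1; so z(0) = [0, 1]^T.
x_2(t) = Σ_i (v_i)_2 · z_i(0) · e^{λ_i t} (row 2 of V times the modal terms).
x_2(1.5) = 2·0·e^{-4·1.5} + 3·1·e^{-1·1.5} = 0·0.002479 + 3·0.223130 = 0.6694.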